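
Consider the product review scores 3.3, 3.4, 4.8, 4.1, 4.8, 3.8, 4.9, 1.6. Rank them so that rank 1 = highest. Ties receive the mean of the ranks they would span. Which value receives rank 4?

4.1

Sorted (descending): 4.9, 4.8, 4.8, 4.1, 3.8, 3.4, 3.3, 1.6
The 2 values of 4.8 occupy positions 2–3 → average rank (2+3)/2 = 2.5.
Rank 4 → value 4.1.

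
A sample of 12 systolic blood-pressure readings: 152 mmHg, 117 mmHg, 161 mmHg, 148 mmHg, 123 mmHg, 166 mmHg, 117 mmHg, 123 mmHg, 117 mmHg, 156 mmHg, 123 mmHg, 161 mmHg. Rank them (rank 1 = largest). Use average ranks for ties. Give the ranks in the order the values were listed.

5, 11, 2.5, 6, 8, 1, 11, 8, 11, 4, 8, 2.5

Sorted (descending): 166, 161, 161, 156, 152, 148, 123, 123, 123, 117, 117, 117
The 2 values of 161 occupy positions 2–3 → average rank (2+3)/2 = 2.5.
The 3 values of 123 occupy positions 7–9 → average rank 8.
The 3 values of 117 occupy positions 10–12 → average rank 11.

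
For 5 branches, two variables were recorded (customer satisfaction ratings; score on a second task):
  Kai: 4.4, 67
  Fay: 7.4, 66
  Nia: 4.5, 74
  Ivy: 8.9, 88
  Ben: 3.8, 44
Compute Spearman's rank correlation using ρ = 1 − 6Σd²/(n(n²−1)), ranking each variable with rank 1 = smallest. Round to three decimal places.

0.700

Ranks of variable 1: 2, 4, 3, 5, 1
Ranks of variable 2: 3, 2, 4, 5, 1
d = r₁ − r₂: -1, 2, -1, 0, 0
d²: 1, 4, 1, 0, 0; Σd² = 6
ρ = 1 − 6·6/(5·24) = 1 − 36/120 = 0.700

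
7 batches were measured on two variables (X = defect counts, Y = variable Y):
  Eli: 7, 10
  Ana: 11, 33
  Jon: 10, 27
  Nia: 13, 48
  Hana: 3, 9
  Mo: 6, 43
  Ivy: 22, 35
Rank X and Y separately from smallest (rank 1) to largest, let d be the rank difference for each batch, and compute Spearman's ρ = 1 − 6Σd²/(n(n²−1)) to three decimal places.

0.571

Ranks of variable 1: 3, 5, 4, 6, 1, 2, 7
Ranks of variable 2: 2, 4, 3, 7, 1, 6, 5
d = r₁ − r₂: 1, 1, 1, -1, 0, -4, 2
d²: 1, 1, 1, 1, 0, 16, 4; Σd² = 24
ρ = 1 − 6·24/(7·48) = 1 − 144/336 = 0.571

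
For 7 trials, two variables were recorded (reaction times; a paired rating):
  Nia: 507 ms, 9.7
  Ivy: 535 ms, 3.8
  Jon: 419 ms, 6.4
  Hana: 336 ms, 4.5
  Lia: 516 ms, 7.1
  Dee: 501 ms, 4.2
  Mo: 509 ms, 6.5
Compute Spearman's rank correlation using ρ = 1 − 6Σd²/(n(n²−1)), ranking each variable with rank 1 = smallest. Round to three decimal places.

Ranks of variable 1: 4, 7, 2, 1, 6, 3, 5
Ranks of variable 2: 7, 1, 4, 3, 6, 2, 5
d = r₁ − r₂: -3, 6, -2, -2, 0, 1, 0
d²: 9, 36, 4, 4, 0, 1, 0; Σd² = 54
ρ = 1 − 6·54/(7·48) = 1 − 324/336 = 0.036

0.036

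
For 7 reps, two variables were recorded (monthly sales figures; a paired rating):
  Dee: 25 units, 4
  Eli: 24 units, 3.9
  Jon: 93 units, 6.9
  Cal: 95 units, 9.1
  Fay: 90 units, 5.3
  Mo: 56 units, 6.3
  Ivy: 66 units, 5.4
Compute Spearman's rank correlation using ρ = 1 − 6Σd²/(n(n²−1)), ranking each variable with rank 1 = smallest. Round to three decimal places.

0.857

Ranks of variable 1: 2, 1, 6, 7, 5, 3, 4
Ranks of variable 2: 2, 1, 6, 7, 3, 5, 4
d = r₁ − r₂: 0, 0, 0, 0, 2, -2, 0
d²: 0, 0, 0, 0, 4, 4, 0; Σd² = 8
ρ = 1 − 6·8/(7·48) = 1 − 48/336 = 0.857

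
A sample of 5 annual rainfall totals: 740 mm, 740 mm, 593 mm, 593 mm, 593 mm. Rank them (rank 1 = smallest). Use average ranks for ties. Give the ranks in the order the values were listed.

4.5, 4.5, 2, 2, 2

Sorted (ascending): 593, 593, 593, 740, 740
The 3 values of 593 occupy positions 1–3 → average rank 2.
The 2 values of 740 occupy positions 4–5 → average rank (4+5)/2 = 4.5.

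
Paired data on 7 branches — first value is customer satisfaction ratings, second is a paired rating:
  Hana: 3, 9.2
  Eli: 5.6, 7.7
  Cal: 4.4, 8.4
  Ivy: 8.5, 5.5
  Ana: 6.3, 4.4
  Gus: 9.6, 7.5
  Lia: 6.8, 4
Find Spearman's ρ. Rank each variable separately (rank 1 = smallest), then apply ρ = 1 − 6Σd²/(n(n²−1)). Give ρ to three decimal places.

-0.679

Ranks of variable 1: 1, 3, 2, 6, 4, 7, 5
Ranks of variable 2: 7, 5, 6, 3, 2, 4, 1
d = r₁ − r₂: -6, -2, -4, 3, 2, 3, 4
d²: 36, 4, 16, 9, 4, 9, 16; Σd² = 94
ρ = 1 − 6·94/(7·48) = 1 − 564/336 = -0.679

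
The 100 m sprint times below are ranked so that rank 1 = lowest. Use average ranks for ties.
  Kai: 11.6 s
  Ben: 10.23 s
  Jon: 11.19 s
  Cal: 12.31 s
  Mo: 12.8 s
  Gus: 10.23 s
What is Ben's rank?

Sorted (ascending): 10.23, 10.23, 11.19, 11.6, 12.31, 12.8
The 2 values of 10.23 occupy positions 1–2 → average rank (1+2)/2 = 1.5.
Ben has value 10.23 s → rank 1.5.

1.5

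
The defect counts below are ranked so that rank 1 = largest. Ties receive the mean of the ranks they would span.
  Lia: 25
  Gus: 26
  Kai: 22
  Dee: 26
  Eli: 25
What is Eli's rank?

Sorted (descending): 26, 26, 25, 25, 22
The 2 values of 26 occupy positions 1–2 → average rank (1+2)/2 = 1.5.
The 2 values of 25 occupy positions 3–4 → average rank (3+4)/2 = 3.5.
Eli has value 25 → rank 3.5.

3.5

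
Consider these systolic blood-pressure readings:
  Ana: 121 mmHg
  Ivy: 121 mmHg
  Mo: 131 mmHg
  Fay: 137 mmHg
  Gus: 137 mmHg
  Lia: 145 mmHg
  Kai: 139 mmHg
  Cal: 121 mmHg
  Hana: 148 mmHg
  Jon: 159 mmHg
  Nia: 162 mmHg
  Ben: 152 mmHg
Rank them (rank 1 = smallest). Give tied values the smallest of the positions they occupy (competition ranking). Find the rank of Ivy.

Sorted (ascending): 121, 121, 121, 131, 137, 137, 139, 145, 148, 152, 159, 162
The 3 values of 121 occupy positions 1–3 → each gets rank 1.
The 2 values of 137 occupy positions 5–6 → each gets rank 5.
Ivy has value 121 mmHg → rank 1.

1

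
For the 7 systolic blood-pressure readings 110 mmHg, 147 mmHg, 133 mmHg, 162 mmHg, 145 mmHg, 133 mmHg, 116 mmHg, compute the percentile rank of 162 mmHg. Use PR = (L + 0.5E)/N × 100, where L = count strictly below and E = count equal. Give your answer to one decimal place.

92.9

N = 7.
Strictly below 162: 6. Equal to 162: 1.
PR = (6 + 0.5·1)/7 × 100 = 92.9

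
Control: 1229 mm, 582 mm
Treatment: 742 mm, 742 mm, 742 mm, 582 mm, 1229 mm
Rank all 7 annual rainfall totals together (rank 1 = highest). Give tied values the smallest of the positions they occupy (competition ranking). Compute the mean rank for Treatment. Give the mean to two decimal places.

3.20

Sorted (descending): 1229, 1229, 742, 742, 742, 582, 582
The 2 values of 1229 occupy positions 1–2 → each gets rank 1.
The 3 values of 742 occupy positions 3–5 → each gets rank 3.
The 2 values of 582 occupy positions 6–7 → each gets rank 6.
Treatment values → pooled ranks: 742→3, 742→3, 742→3, 582→6, 1229→1
Mean rank = (3 + 3 + 3 + 6 + 1) / 5 = 3.20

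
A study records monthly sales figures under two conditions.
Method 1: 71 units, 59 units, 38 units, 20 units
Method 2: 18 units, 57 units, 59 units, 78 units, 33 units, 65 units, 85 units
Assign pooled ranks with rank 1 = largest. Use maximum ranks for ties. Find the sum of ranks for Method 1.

Sorted (descending): 85, 78, 71, 65, 59, 59, 57, 38, 33, 20, 18
The 2 values of 59 occupy positions 5–6 → each gets rank 6.
Method 1 values → pooled ranks: 71→3, 59→6, 38→8, 20→10
Rank sum = 3 + 6 + 8 + 10 = 27

27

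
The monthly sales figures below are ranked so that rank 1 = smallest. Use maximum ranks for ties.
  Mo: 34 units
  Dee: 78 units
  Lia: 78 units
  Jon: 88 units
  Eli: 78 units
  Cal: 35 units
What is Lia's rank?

Sorted (ascending): 34, 35, 78, 78, 78, 88
The 3 values of 78 occupy positions 3–5 → each gets rank 5.
Lia has value 78 units → rank 5.

5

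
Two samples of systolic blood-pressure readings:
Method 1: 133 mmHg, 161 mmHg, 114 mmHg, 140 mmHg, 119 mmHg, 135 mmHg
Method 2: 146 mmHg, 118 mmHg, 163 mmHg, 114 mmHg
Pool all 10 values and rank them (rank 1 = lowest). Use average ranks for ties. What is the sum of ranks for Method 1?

Sorted (ascending): 114, 114, 118, 119, 133, 135, 140, 146, 161, 163
The 2 values of 114 occupy positions 1–2 → average rank (1+2)/2 = 1.5.
Method 1 values → pooled ranks: 133→5, 161→9, 114→1.5, 140→7, 119→4, 135→6
Rank sum = 5 + 9 + 1.5 + 7 + 4 + 6 = 32.5

32.5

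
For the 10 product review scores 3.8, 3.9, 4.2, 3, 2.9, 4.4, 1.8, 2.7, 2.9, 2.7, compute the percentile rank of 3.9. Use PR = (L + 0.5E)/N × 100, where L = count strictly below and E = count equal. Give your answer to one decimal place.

N = 10.
Strictly below 3.9: 7. Equal to 3.9: 1.
PR = (7 + 0.5·1)/10 × 100 = 75.0

75.0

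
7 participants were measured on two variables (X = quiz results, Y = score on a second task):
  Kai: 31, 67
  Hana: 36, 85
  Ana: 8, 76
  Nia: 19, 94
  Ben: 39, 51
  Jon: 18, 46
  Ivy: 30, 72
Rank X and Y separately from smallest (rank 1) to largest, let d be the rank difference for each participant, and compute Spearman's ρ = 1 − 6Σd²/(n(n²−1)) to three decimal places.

Ranks of variable 1: 5, 6, 1, 3, 7, 2, 4
Ranks of variable 2: 3, 6, 5, 7, 2, 1, 4
d = r₁ − r₂: 2, 0, -4, -4, 5, 1, 0
d²: 4, 0, 16, 16, 25, 1, 0; Σd² = 62
ρ = 1 − 6·62/(7·48) = 1 − 372/336 = -0.107

-0.107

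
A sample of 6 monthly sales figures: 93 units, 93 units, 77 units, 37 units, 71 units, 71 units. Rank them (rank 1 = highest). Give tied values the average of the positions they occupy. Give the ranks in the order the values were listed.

Sorted (descending): 93, 93, 77, 71, 71, 37
The 2 values of 93 occupy positions 1–2 → average rank (1+2)/2 = 1.5.
The 2 values of 71 occupy positions 4–5 → average rank (4+5)/2 = 4.5.

1.5, 1.5, 3, 6, 4.5, 4.5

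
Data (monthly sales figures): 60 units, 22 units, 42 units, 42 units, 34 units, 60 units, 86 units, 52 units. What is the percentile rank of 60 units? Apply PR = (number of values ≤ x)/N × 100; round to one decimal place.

N = 8.
Strictly below 60: 5. Equal to 60: 2.
PR = 7/8 × 100 = 87.5

87.5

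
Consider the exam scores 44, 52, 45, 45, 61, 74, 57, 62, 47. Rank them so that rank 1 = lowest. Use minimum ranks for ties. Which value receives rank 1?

Sorted (ascending): 44, 45, 45, 47, 52, 57, 61, 62, 74
The 2 values of 45 occupy positions 2–3 → each gets rank 2.
Rank 1 → value 44.

44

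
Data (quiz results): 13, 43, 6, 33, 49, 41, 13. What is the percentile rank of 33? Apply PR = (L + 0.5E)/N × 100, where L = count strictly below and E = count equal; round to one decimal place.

50.0

N = 7.
Strictly below 33: 3. Equal to 33: 1.
PR = (3 + 0.5·1)/7 × 100 = 50.0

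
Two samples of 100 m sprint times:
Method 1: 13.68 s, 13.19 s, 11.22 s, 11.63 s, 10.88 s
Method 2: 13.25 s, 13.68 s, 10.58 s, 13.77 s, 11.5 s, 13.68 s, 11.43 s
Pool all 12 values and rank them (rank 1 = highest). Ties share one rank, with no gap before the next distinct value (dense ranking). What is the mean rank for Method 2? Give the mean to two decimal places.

Sorted (descending): 13.77, 13.68, 13.68, 13.68, 13.25, 13.19, 11.63, 11.5, 11.43, 11.22, 10.88, 10.58
The 3 values of 13.68 share dense rank 2.
Remaining distinct values take the next consecutive integers.
Method 2 values → pooled ranks: 13.25→3, 13.68→2, 10.58→10, 13.77→1, 11.5→6, 13.68→2, 11.43→7
Mean rank = (3 + 2 + 10 + 1 + 6 + 2 + 7) / 7 = 4.43

4.43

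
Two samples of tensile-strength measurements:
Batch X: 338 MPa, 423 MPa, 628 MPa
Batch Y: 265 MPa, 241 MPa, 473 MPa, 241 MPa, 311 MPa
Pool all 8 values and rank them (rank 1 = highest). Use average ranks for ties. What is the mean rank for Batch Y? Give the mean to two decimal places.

Sorted (descending): 628, 473, 423, 338, 311, 265, 241, 241
The 2 values of 241 occupy positions 7–8 → average rank (7+8)/2 = 7.5.
Batch Y values → pooled ranks: 265→6, 241→7.5, 473→2, 241→7.5, 311→5
Mean rank = (6 + 7.5 + 2 + 7.5 + 5) / 5 = 5.60

5.60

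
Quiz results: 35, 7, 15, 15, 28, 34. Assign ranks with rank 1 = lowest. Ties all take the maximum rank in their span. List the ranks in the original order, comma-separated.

6, 1, 3, 3, 4, 5

Sorted (ascending): 7, 15, 15, 28, 34, 35
The 2 values of 15 occupy positions 2–3 → each gets rank 3.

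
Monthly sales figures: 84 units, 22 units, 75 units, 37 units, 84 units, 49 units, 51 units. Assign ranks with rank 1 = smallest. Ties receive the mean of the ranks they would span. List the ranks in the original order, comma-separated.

6.5, 1, 5, 2, 6.5, 3, 4

Sorted (ascending): 22, 37, 49, 51, 75, 84, 84
The 2 values of 84 occupy positions 6–7 → average rank (6+7)/2 = 6.5.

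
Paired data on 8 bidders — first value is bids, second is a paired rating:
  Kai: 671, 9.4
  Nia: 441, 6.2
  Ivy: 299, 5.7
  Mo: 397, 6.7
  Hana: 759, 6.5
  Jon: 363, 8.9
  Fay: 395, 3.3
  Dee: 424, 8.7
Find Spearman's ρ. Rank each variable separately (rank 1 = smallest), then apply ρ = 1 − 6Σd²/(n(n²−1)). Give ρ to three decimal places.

Ranks of variable 1: 7, 6, 1, 4, 8, 2, 3, 5
Ranks of variable 2: 8, 3, 2, 5, 4, 7, 1, 6
d = r₁ − r₂: -1, 3, -1, -1, 4, -5, 2, -1
d²: 1, 9, 1, 1, 16, 25, 4, 1; Σd² = 58
ρ = 1 − 6·58/(8·63) = 1 − 348/504 = 0.310

0.310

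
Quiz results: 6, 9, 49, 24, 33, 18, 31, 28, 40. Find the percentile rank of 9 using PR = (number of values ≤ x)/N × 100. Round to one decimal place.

N = 9.
Strictly below 9: 1. Equal to 9: 1.
PR = 2/9 × 100 = 22.2

22.2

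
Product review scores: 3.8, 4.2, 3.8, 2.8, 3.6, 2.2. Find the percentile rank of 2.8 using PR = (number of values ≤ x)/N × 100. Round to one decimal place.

33.3

N = 6.
Strictly below 2.8: 1. Equal to 2.8: 1.
PR = 2/6 × 100 = 33.3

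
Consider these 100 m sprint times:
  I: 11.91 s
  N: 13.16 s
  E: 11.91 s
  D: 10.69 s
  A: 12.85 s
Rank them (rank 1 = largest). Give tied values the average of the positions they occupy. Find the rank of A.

2

Sorted (descending): 13.16, 12.85, 11.91, 11.91, 10.69
The 2 values of 11.91 occupy positions 3–4 → average rank (3+4)/2 = 3.5.
A has value 12.85 s → rank 2.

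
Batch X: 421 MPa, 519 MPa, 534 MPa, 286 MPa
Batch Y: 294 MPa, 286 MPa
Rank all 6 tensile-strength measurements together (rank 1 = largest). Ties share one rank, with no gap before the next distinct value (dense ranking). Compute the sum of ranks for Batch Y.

Sorted (descending): 534, 519, 421, 294, 286, 286
The 2 values of 286 share dense rank 5.
Remaining distinct values take the next consecutive integers.
Batch Y values → pooled ranks: 294→4, 286→5
Rank sum = 4 + 5 = 9

9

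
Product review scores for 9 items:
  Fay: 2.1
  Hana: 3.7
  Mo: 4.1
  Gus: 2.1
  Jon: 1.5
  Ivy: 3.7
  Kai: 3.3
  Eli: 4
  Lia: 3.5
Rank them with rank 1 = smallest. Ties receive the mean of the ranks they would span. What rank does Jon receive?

1

Sorted (ascending): 1.5, 2.1, 2.1, 3.3, 3.5, 3.7, 3.7, 4, 4.1
The 2 values of 2.1 occupy positions 2–3 → average rank (2+3)/2 = 2.5.
The 2 values of 3.7 occupy positions 6–7 → average rank (6+7)/2 = 6.5.
Jon has value 1.5 → rank 1.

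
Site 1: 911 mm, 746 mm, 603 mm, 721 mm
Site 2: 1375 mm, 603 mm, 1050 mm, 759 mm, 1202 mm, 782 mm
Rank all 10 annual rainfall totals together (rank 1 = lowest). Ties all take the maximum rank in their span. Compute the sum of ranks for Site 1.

16

Sorted (ascending): 603, 603, 721, 746, 759, 782, 911, 1050, 1202, 1375
The 2 values of 603 occupy positions 1–2 → each gets rank 2.
Site 1 values → pooled ranks: 911→7, 746→4, 603→2, 721→3
Rank sum = 7 + 4 + 2 + 3 = 16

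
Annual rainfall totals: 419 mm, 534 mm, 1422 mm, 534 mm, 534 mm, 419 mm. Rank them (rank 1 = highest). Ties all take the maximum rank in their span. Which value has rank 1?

1422

Sorted (descending): 1422, 534, 534, 534, 419, 419
The 3 values of 534 occupy positions 2–4 → each gets rank 4.
The 2 values of 419 occupy positions 5–6 → each gets rank 6.
Rank 1 → value 1422.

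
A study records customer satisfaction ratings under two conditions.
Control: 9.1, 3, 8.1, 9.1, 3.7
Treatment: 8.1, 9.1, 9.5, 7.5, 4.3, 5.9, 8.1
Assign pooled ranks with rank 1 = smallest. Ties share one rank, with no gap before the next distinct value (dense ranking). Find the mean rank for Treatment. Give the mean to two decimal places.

5.57

Sorted (ascending): 3, 3.7, 4.3, 5.9, 7.5, 8.1, 8.1, 8.1, 9.1, 9.1, 9.1, 9.5
The 3 values of 8.1 share dense rank 6.
The 3 values of 9.1 share dense rank 7.
Remaining distinct values take the next consecutive integers.
Treatment values → pooled ranks: 8.1→6, 9.1→7, 9.5→8, 7.5→5, 4.3→3, 5.9→4, 8.1→6
Mean rank = (6 + 7 + 8 + 5 + 3 + 4 + 6) / 7 = 5.57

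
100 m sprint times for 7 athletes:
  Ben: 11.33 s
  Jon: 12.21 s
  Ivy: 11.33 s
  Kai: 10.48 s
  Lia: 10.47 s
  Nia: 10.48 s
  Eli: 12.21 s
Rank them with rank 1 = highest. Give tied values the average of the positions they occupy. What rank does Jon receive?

1.5

Sorted (descending): 12.21, 12.21, 11.33, 11.33, 10.48, 10.48, 10.47
The 2 values of 12.21 occupy positions 1–2 → average rank (1+2)/2 = 1.5.
The 2 values of 11.33 occupy positions 3–4 → average rank (3+4)/2 = 3.5.
The 2 values of 10.48 occupy positions 5–6 → average rank (5+6)/2 = 5.5.
Jon has value 12.21 s → rank 1.5.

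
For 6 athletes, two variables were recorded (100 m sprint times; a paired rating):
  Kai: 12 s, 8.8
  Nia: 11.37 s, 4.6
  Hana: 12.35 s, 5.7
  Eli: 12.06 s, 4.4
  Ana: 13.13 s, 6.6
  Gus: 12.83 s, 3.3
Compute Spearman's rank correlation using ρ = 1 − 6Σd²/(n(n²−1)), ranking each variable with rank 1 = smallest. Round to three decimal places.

-0.086

Ranks of variable 1: 2, 1, 4, 3, 6, 5
Ranks of variable 2: 6, 3, 4, 2, 5, 1
d = r₁ − r₂: -4, -2, 0, 1, 1, 4
d²: 16, 4, 0, 1, 1, 16; Σd² = 38
ρ = 1 − 6·38/(6·35) = 1 − 228/210 = -0.086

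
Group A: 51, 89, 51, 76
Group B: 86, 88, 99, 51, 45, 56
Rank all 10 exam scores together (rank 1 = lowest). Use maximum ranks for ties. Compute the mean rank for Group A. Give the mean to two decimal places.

5.75

Sorted (ascending): 45, 51, 51, 51, 56, 76, 86, 88, 89, 99
The 3 values of 51 occupy positions 2–4 → each gets rank 4.
Group A values → pooled ranks: 51→4, 89→9, 51→4, 76→6
Mean rank = (4 + 9 + 4 + 6) / 4 = 5.75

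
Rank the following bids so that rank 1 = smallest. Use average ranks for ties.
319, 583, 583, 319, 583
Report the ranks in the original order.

Sorted (ascending): 319, 319, 583, 583, 583
The 2 values of 319 occupy positions 1–2 → average rank (1+2)/2 = 1.5.
The 3 values of 583 occupy positions 3–5 → average rank 4.

1.5, 4, 4, 1.5, 4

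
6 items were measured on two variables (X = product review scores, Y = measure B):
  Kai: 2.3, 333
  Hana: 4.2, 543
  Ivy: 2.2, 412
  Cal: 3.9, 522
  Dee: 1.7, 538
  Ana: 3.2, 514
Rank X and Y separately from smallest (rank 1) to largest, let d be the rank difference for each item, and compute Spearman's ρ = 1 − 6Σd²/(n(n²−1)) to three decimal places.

Ranks of variable 1: 3, 6, 2, 5, 1, 4
Ranks of variable 2: 1, 6, 2, 4, 5, 3
d = r₁ − r₂: 2, 0, 0, 1, -4, 1
d²: 4, 0, 0, 1, 16, 1; Σd² = 22
ρ = 1 − 6·22/(6·35) = 1 − 132/210 = 0.371

0.371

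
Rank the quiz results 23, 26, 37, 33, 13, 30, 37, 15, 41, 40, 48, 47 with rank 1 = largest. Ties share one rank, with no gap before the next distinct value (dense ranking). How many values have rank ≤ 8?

Sorted (descending): 48, 47, 41, 40, 37, 37, 33, 30, 26, 23, 15, 13
The 2 values of 37 share dense rank 5.
Remaining distinct values take the next consecutive integers.
Ranks ≤ 8: {1, 2, 3, 4, 5, 5, 6, 7, 8} → 9 values.

9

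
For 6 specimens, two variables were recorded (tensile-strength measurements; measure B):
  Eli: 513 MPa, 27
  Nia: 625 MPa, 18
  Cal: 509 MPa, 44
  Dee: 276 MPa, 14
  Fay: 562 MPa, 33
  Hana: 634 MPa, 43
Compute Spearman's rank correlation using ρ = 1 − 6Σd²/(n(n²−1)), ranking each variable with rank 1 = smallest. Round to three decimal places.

0.257

Ranks of variable 1: 3, 5, 2, 1, 4, 6
Ranks of variable 2: 3, 2, 6, 1, 4, 5
d = r₁ − r₂: 0, 3, -4, 0, 0, 1
d²: 0, 9, 16, 0, 0, 1; Σd² = 26
ρ = 1 − 6·26/(6·35) = 1 − 156/210 = 0.257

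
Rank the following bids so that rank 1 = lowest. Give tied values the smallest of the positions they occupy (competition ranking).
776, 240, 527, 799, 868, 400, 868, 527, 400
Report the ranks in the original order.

6, 1, 4, 7, 8, 2, 8, 4, 2

Sorted (ascending): 240, 400, 400, 527, 527, 776, 799, 868, 868
The 2 values of 400 occupy positions 2–3 → each gets rank 2.
The 2 values of 527 occupy positions 4–5 → each gets rank 4.
The 2 values of 868 occupy positions 8–9 → each gets rank 8.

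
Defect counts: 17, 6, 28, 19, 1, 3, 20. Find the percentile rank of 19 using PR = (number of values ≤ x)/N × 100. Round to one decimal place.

N = 7.
Strictly below 19: 4. Equal to 19: 1.
PR = 5/7 × 100 = 71.4

71.4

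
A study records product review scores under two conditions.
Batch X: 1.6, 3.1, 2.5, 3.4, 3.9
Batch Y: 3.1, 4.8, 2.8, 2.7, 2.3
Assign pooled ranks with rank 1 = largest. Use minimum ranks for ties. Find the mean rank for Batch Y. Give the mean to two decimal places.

Sorted (descending): 4.8, 3.9, 3.4, 3.1, 3.1, 2.8, 2.7, 2.5, 2.3, 1.6
The 2 values of 3.1 occupy positions 4–5 → each gets rank 4.
Batch Y values → pooled ranks: 3.1→4, 4.8→1, 2.8→6, 2.7→7, 2.3→9
Mean rank = (4 + 1 + 6 + 7 + 9) / 5 = 5.40

5.40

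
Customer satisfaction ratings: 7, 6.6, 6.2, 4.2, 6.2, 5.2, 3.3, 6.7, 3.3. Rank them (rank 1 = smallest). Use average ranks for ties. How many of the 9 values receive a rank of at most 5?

4

Sorted (ascending): 3.3, 3.3, 4.2, 5.2, 6.2, 6.2, 6.6, 6.7, 7
The 2 values of 3.3 occupy positions 1–2 → average rank (1+2)/2 = 1.5.
The 2 values of 6.2 occupy positions 5–6 → average rank (5+6)/2 = 5.5.
Ranks ≤ 5: {1.5, 1.5, 3, 4} → 4 values.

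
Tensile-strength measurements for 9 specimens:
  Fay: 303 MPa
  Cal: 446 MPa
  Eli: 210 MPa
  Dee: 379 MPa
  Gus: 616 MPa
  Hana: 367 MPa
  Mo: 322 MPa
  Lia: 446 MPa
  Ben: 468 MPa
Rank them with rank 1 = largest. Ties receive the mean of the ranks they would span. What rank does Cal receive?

3.5

Sorted (descending): 616, 468, 446, 446, 379, 367, 322, 303, 210
The 2 values of 446 occupy positions 3–4 → average rank (3+4)/2 = 3.5.
Cal has value 446 MPa → rank 3.5.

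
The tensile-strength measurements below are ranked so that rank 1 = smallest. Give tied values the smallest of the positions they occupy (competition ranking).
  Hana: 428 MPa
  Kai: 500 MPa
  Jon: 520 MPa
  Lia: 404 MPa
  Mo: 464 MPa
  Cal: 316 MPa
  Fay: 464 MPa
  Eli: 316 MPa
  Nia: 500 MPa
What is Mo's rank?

Sorted (ascending): 316, 316, 404, 428, 464, 464, 500, 500, 520
The 2 values of 316 occupy positions 1–2 → each gets rank 1.
The 2 values of 464 occupy positions 5–6 → each gets rank 5.
The 2 values of 500 occupy positions 7–8 → each gets rank 7.
Mo has value 464 MPa → rank 5.

5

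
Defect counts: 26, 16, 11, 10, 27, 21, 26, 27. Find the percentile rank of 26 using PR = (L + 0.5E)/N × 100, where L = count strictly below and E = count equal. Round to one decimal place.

N = 8.
Strictly below 26: 4. Equal to 26: 2.
PR = (4 + 0.5·2)/8 × 100 = 62.5

62.5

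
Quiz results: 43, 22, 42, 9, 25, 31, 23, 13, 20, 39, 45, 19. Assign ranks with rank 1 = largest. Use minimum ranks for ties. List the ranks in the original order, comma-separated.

Sorted (descending): 45, 43, 42, 39, 31, 25, 23, 22, 20, 19, 13, 9
No ties — each value takes its position as its rank.

2, 8, 3, 12, 6, 5, 7, 11, 9, 4, 1, 10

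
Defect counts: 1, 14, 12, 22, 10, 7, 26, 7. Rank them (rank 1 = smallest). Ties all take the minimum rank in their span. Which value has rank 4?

10

Sorted (ascending): 1, 7, 7, 10, 12, 14, 22, 26
The 2 values of 7 occupy positions 2–3 → each gets rank 2.
Rank 4 → value 10.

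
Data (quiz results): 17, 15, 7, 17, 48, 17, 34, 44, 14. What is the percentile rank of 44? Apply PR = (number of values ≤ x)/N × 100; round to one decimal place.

N = 9.
Strictly below 44: 7. Equal to 44: 1.
PR = 8/9 × 100 = 88.9

88.9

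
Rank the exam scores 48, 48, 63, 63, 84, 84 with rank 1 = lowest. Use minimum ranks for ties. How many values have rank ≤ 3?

Sorted (ascending): 48, 48, 63, 63, 84, 84
The 2 values of 48 occupy positions 1–2 → each gets rank 1.
The 2 values of 63 occupy positions 3–4 → each gets rank 3.
The 2 values of 84 occupy positions 5–6 → each gets rank 5.
Ranks ≤ 3: {1, 1, 3, 3} → 4 values.

4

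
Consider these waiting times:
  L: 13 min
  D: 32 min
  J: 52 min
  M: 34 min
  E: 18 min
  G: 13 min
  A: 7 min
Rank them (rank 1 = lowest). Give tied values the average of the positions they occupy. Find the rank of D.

5

Sorted (ascending): 7, 13, 13, 18, 32, 34, 52
The 2 values of 13 occupy positions 2–3 → average rank (2+3)/2 = 2.5.
D has value 32 min → rank 5.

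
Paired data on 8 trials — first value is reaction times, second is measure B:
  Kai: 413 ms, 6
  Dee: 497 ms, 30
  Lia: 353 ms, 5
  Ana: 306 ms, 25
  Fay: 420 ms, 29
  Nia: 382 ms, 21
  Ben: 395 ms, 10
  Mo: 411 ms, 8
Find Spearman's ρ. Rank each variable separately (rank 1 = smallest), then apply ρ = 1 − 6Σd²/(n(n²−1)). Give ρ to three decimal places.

0.405

Ranks of variable 1: 6, 8, 2, 1, 7, 3, 4, 5
Ranks of variable 2: 2, 8, 1, 6, 7, 5, 4, 3
d = r₁ − r₂: 4, 0, 1, -5, 0, -2, 0, 2
d²: 16, 0, 1, 25, 0, 4, 0, 4; Σd² = 50
ρ = 1 − 6·50/(8·63) = 1 − 300/504 = 0.405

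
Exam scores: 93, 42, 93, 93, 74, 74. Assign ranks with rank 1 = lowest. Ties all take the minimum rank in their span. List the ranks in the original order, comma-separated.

Sorted (ascending): 42, 74, 74, 93, 93, 93
The 2 values of 74 occupy positions 2–3 → each gets rank 2.
The 3 values of 93 occupy positions 4–6 → each gets rank 4.

4, 1, 4, 4, 2, 2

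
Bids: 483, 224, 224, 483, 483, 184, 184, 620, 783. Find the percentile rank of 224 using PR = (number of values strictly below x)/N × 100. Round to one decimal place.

N = 9.
Strictly below 224: 2. Equal to 224: 2.
PR = 2/9 × 100 = 22.2

22.2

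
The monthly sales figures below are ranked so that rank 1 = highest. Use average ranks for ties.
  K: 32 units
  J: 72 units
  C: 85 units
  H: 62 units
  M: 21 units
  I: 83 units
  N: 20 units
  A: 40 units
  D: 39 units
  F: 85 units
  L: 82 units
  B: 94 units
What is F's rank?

Sorted (descending): 94, 85, 85, 83, 82, 72, 62, 40, 39, 32, 21, 20
The 2 values of 85 occupy positions 2–3 → average rank (2+3)/2 = 2.5.
F has value 85 units → rank 2.5.

2.5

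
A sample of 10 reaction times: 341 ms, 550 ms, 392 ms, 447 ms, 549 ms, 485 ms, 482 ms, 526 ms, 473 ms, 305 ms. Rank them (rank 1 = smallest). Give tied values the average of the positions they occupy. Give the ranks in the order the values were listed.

Sorted (ascending): 305, 341, 392, 447, 473, 482, 485, 526, 549, 550
No ties — each value takes its position as its rank.

2, 10, 3, 4, 9, 7, 6, 8, 5, 1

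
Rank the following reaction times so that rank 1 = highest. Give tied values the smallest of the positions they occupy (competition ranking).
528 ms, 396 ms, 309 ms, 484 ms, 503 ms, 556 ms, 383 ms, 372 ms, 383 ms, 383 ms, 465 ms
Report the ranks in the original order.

2, 6, 11, 4, 3, 1, 7, 10, 7, 7, 5

Sorted (descending): 556, 528, 503, 484, 465, 396, 383, 383, 383, 372, 309
The 3 values of 383 occupy positions 7–9 → each gets rank 7.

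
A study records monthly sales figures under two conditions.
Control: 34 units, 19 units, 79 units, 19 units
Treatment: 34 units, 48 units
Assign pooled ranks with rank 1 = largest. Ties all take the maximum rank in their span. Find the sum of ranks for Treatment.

6

Sorted (descending): 79, 48, 34, 34, 19, 19
The 2 values of 34 occupy positions 3–4 → each gets rank 4.
The 2 values of 19 occupy positions 5–6 → each gets rank 6.
Treatment values → pooled ranks: 34→4, 48→2
Rank sum = 4 + 2 = 6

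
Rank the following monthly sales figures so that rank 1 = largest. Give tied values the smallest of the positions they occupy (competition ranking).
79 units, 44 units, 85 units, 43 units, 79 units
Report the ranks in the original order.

Sorted (descending): 85, 79, 79, 44, 43
The 2 values of 79 occupy positions 2–3 → each gets rank 2.

2, 4, 1, 5, 2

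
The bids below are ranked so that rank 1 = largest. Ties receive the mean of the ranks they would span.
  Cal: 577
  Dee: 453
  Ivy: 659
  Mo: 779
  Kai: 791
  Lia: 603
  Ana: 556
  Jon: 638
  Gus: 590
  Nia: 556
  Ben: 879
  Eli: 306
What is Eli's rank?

12

Sorted (descending): 879, 791, 779, 659, 638, 603, 590, 577, 556, 556, 453, 306
The 2 values of 556 occupy positions 9–10 → average rank (9+10)/2 = 9.5.
Eli has value 306 → rank 12.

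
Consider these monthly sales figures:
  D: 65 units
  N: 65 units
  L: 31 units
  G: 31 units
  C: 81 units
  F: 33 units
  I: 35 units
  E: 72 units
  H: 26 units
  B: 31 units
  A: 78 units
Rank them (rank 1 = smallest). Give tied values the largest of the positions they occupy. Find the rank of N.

Sorted (ascending): 26, 31, 31, 31, 33, 35, 65, 65, 72, 78, 81
The 3 values of 31 occupy positions 2–4 → each gets rank 4.
The 2 values of 65 occupy positions 7–8 → each gets rank 8.
N has value 65 units → rank 8.

8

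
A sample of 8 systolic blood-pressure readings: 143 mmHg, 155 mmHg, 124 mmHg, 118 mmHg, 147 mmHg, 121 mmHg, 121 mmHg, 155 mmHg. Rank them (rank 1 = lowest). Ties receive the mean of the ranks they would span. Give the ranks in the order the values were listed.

5, 7.5, 4, 1, 6, 2.5, 2.5, 7.5

Sorted (ascending): 118, 121, 121, 124, 143, 147, 155, 155
The 2 values of 121 occupy positions 2–3 → average rank (2+3)/2 = 2.5.
The 2 values of 155 occupy positions 7–8 → average rank (7+8)/2 = 7.5.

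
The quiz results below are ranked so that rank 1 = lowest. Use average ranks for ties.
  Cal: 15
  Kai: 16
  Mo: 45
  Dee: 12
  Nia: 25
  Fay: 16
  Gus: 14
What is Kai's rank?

4.5

Sorted (ascending): 12, 14, 15, 16, 16, 25, 45
The 2 values of 16 occupy positions 4–5 → average rank (4+5)/2 = 4.5.
Kai has value 16 → rank 4.5.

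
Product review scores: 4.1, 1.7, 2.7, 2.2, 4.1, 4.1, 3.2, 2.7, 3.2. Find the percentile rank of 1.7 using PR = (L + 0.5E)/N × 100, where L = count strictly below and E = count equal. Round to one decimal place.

5.6

N = 9.
Strictly below 1.7: 0. Equal to 1.7: 1.
PR = (0 + 0.5·1)/9 × 100 = 5.6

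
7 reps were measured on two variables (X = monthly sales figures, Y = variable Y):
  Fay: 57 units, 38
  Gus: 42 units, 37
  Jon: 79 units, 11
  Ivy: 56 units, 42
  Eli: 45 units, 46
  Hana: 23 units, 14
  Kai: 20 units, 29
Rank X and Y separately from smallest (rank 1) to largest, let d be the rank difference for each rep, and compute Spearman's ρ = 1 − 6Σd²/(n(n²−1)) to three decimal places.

0.071

Ranks of variable 1: 6, 3, 7, 5, 4, 2, 1
Ranks of variable 2: 5, 4, 1, 6, 7, 2, 3
d = r₁ − r₂: 1, -1, 6, -1, -3, 0, -2
d²: 1, 1, 36, 1, 9, 0, 4; Σd² = 52
ρ = 1 − 6·52/(7·48) = 1 − 312/336 = 0.071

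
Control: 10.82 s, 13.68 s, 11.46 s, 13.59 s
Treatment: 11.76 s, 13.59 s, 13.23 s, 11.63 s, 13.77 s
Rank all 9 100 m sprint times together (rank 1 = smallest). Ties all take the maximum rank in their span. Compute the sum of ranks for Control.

18

Sorted (ascending): 10.82, 11.46, 11.63, 11.76, 13.23, 13.59, 13.59, 13.68, 13.77
The 2 values of 13.59 occupy positions 6–7 → each gets rank 7.
Control values → pooled ranks: 10.82→1, 13.68→8, 11.46→2, 13.59→7
Rank sum = 1 + 8 + 2 + 7 = 18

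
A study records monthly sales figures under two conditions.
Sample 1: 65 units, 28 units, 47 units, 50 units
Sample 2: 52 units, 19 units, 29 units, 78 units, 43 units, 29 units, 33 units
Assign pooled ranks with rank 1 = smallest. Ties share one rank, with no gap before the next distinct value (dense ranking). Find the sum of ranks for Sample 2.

Sorted (ascending): 19, 28, 29, 29, 33, 43, 47, 50, 52, 65, 78
The 2 values of 29 share dense rank 3.
Remaining distinct values take the next consecutive integers.
Sample 2 values → pooled ranks: 52→8, 19→1, 29→3, 78→10, 43→5, 29→3, 33→4
Rank sum = 8 + 1 + 3 + 10 + 5 + 3 + 4 = 34

34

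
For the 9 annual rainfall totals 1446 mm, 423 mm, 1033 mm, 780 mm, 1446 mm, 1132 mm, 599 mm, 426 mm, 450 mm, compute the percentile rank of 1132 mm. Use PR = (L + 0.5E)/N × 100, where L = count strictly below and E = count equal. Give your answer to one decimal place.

72.2

N = 9.
Strictly below 1132: 6. Equal to 1132: 1.
PR = (6 + 0.5·1)/9 × 100 = 72.2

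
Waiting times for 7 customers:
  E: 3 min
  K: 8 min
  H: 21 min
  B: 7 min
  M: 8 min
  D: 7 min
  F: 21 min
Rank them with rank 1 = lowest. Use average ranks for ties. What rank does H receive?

6.5

Sorted (ascending): 3, 7, 7, 8, 8, 21, 21
The 2 values of 7 occupy positions 2–3 → average rank (2+3)/2 = 2.5.
The 2 values of 8 occupy positions 4–5 → average rank (4+5)/2 = 4.5.
The 2 values of 21 occupy positions 6–7 → average rank (6+7)/2 = 6.5.
H has value 21 min → rank 6.5.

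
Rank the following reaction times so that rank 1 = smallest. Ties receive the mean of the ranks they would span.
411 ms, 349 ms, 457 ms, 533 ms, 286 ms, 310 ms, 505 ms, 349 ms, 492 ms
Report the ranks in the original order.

Sorted (ascending): 286, 310, 349, 349, 411, 457, 492, 505, 533
The 2 values of 349 occupy positions 3–4 → average rank (3+4)/2 = 3.5.

5, 3.5, 6, 9, 1, 2, 8, 3.5, 7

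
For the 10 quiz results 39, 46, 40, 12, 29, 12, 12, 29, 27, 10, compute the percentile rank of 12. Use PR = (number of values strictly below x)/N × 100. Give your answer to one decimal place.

10.0

N = 10.
Strictly below 12: 1. Equal to 12: 3.
PR = 1/10 × 100 = 10.0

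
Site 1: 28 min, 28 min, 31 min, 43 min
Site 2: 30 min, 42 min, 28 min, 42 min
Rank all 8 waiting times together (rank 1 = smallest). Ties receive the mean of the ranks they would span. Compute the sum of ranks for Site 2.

19

Sorted (ascending): 28, 28, 28, 30, 31, 42, 42, 43
The 3 values of 28 occupy positions 1–3 → average rank 2.
The 2 values of 42 occupy positions 6–7 → average rank (6+7)/2 = 6.5.
Site 2 values → pooled ranks: 30→4, 42→6.5, 28→2, 42→6.5
Rank sum = 4 + 6.5 + 2 + 6.5 = 19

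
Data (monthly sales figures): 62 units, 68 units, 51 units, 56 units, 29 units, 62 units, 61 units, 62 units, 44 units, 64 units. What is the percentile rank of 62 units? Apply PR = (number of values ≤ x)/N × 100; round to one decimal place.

N = 10.
Strictly below 62: 5. Equal to 62: 3.
PR = 8/10 × 100 = 80.0

80.0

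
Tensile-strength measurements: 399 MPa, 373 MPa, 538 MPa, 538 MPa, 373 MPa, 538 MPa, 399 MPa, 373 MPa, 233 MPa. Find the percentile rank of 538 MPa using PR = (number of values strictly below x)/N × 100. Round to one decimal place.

N = 9.
Strictly below 538: 6. Equal to 538: 3.
PR = 6/9 × 100 = 66.7

66.7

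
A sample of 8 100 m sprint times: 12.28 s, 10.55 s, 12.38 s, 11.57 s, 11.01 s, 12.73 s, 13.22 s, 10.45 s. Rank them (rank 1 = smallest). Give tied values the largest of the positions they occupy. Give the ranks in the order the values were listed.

5, 2, 6, 4, 3, 7, 8, 1

Sorted (ascending): 10.45, 10.55, 11.01, 11.57, 12.28, 12.38, 12.73, 13.22
No ties — each value takes its position as its rank.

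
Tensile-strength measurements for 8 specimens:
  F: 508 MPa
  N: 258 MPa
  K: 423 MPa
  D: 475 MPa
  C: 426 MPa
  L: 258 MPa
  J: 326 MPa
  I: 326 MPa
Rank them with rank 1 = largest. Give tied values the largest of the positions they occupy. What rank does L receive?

8

Sorted (descending): 508, 475, 426, 423, 326, 326, 258, 258
The 2 values of 326 occupy positions 5–6 → each gets rank 6.
The 2 values of 258 occupy positions 7–8 → each gets rank 8.
L has value 258 MPa → rank 8.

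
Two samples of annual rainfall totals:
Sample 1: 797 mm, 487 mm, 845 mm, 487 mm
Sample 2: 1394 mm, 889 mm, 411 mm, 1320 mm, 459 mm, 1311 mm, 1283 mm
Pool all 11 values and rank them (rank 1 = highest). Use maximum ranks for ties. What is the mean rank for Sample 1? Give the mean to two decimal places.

7.75

Sorted (descending): 1394, 1320, 1311, 1283, 889, 845, 797, 487, 487, 459, 411
The 2 values of 487 occupy positions 8–9 → each gets rank 9.
Sample 1 values → pooled ranks: 797→7, 487→9, 845→6, 487→9
Mean rank = (7 + 9 + 6 + 9) / 4 = 7.75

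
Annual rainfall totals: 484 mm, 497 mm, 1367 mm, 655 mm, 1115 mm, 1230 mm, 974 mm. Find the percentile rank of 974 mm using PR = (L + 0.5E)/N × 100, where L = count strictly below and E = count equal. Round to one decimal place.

50.0

N = 7.
Strictly below 974: 3. Equal to 974: 1.
PR = (3 + 0.5·1)/7 × 100 = 50.0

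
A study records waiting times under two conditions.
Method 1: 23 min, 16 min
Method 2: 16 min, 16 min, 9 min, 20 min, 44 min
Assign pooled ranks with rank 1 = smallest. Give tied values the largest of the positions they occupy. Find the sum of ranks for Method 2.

Sorted (ascending): 9, 16, 16, 16, 20, 23, 44
The 3 values of 16 occupy positions 2–4 → each gets rank 4.
Method 2 values → pooled ranks: 16→4, 16→4, 9→1, 20→5, 44→7
Rank sum = 4 + 4 + 1 + 5 + 7 = 21

21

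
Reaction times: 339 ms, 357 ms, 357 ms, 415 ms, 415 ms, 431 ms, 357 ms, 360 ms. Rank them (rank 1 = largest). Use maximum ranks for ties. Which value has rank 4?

Sorted (descending): 431, 415, 415, 360, 357, 357, 357, 339
The 2 values of 415 occupy positions 2–3 → each gets rank 3.
The 3 values of 357 occupy positions 5–7 → each gets rank 7.
Rank 4 → value 360.

360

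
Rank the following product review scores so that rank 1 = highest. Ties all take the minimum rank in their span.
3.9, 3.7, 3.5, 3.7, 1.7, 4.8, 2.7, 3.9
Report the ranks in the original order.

2, 4, 6, 4, 8, 1, 7, 2

Sorted (descending): 4.8, 3.9, 3.9, 3.7, 3.7, 3.5, 2.7, 1.7
The 2 values of 3.9 occupy positions 2–3 → each gets rank 2.
The 2 values of 3.7 occupy positions 4–5 → each gets rank 4.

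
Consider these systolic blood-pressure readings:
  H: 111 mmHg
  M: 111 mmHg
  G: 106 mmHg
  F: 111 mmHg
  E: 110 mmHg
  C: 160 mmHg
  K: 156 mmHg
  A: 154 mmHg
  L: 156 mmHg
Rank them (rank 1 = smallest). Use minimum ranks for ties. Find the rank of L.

7

Sorted (ascending): 106, 110, 111, 111, 111, 154, 156, 156, 160
The 3 values of 111 occupy positions 3–5 → each gets rank 3.
The 2 values of 156 occupy positions 7–8 → each gets rank 7.
L has value 156 mmHg → rank 7.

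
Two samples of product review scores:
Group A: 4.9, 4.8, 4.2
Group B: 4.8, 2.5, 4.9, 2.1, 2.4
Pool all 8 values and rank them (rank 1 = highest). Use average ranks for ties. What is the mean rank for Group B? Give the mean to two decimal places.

5.20

Sorted (descending): 4.9, 4.9, 4.8, 4.8, 4.2, 2.5, 2.4, 2.1
The 2 values of 4.9 occupy positions 1–2 → average rank (1+2)/2 = 1.5.
The 2 values of 4.8 occupy positions 3–4 → average rank (3+4)/2 = 3.5.
Group B values → pooled ranks: 4.8→3.5, 2.5→6, 4.9→1.5, 2.1→8, 2.4→7
Mean rank = (3.5 + 6 + 1.5 + 8 + 7) / 5 = 5.20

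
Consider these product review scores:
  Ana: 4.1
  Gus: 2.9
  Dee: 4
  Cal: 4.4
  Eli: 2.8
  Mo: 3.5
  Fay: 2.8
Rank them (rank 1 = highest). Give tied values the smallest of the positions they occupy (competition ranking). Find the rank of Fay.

6

Sorted (descending): 4.4, 4.1, 4, 3.5, 2.9, 2.8, 2.8
The 2 values of 2.8 occupy positions 6–7 → each gets rank 6.
Fay has value 2.8 → rank 6.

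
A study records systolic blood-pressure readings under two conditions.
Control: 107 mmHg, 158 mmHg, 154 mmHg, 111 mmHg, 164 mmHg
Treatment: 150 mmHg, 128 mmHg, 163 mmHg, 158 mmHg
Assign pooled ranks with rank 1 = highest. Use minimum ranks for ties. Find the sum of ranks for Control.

26

Sorted (descending): 164, 163, 158, 158, 154, 150, 128, 111, 107
The 2 values of 158 occupy positions 3–4 → each gets rank 3.
Control values → pooled ranks: 107→9, 158→3, 154→5, 111→8, 164→1
Rank sum = 9 + 3 + 5 + 8 + 1 = 26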